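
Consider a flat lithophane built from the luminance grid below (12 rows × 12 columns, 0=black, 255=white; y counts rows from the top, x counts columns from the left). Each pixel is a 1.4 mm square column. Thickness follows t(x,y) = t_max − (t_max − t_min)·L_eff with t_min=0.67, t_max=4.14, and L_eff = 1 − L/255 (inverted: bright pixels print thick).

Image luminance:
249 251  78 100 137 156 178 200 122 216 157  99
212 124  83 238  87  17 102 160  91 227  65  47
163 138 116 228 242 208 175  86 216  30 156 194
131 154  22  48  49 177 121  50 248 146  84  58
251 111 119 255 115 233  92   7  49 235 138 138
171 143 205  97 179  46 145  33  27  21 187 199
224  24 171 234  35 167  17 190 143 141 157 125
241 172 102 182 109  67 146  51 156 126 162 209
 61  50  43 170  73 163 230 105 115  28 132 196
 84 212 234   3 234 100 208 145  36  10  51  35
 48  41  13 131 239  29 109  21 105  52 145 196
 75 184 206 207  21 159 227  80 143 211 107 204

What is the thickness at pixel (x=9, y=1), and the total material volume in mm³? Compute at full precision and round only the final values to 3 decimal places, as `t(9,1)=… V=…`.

span = t_max - t_min = 4.14 - 0.67 = 3.470
L(9,1) = 227, L_eff = 1 - 227/255 = 0.109804 (inverted)
t(9,1) = 4.14 - 3.470·0.109804 = 3.759
Σt over all 12·12 pixels = 4501289/12750 ≈ 353.0422745
V = pitch²·Σt = 1.4²·4501289/12750 = 691.963

t(9,1)=3.759 V=691.963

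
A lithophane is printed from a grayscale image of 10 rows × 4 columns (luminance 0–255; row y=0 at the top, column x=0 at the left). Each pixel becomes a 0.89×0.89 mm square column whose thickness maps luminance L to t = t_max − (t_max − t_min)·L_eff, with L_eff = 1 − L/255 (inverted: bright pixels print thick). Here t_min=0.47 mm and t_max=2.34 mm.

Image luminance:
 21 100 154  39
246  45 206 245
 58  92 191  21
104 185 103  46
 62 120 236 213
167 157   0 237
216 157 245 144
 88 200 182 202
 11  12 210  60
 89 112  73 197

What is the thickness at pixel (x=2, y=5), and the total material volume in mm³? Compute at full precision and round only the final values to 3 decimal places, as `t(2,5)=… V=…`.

span = t_max - t_min = 2.34 - 0.47 = 1.870
L(2,5) = 0, L_eff = 1 - 0/255 = 1.000000 (inverted)
t(2,5) = 2.34 - 1.870·1.000000 = 0.470
Σt over all 10·4 pixels = 42953/750 ≈ 57.2706667
V = pitch²·Σt = 0.89²·42953/750 = 45.364

t(2,5)=0.470 V=45.364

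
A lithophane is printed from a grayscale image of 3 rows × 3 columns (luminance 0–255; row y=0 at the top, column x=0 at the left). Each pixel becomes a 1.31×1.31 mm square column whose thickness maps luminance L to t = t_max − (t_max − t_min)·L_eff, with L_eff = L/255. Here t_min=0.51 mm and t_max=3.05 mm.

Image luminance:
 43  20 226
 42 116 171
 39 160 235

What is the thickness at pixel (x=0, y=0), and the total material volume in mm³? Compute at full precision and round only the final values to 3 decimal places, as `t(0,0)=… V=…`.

span = t_max - t_min = 3.05 - 0.51 = 2.540
L(0,0) = 43, L_eff = 43/255 = 0.168627
t(0,0) = 3.05 - 2.540·0.168627 = 2.622
Σt over all 3·3 pixels = 432767/25500 ≈ 16.9712549
V = pitch²·Σt = 1.31²·432767/25500 = 29.124

t(0,0)=2.622 V=29.124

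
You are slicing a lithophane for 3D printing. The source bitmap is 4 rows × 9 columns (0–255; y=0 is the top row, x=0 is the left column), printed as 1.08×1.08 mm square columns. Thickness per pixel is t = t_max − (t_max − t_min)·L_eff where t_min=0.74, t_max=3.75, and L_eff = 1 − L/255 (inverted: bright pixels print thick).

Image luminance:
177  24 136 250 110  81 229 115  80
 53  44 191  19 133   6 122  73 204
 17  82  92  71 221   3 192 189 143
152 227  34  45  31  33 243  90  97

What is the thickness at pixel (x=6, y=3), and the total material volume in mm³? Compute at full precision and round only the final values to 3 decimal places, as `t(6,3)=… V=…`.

span = t_max - t_min = 3.75 - 0.74 = 3.010
L(6,3) = 243, L_eff = 1 - 243/255 = 0.047059 (inverted)
t(6,3) = 3.75 - 3.010·0.047059 = 3.608
Σt over all 4·9 pixels = 1886029/25500 ≈ 73.9619216
V = pitch²·Σt = 1.08²·1886029/25500 = 86.269

t(6,3)=3.608 V=86.269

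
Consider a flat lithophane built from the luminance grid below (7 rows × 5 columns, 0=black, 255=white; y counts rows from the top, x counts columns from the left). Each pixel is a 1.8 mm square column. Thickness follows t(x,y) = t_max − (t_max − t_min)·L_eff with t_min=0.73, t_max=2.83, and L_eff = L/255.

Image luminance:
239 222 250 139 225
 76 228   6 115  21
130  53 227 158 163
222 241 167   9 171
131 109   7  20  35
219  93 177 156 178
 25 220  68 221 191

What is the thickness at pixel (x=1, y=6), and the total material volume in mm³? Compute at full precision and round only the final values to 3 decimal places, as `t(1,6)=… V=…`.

span = t_max - t_min = 2.83 - 0.73 = 2.100
L(1,6) = 220, L_eff = 220/255 = 0.862745
t(1,6) = 2.83 - 2.100·0.862745 = 1.018
Σt over all 7·5 pixels = 99617/1700 ≈ 58.5982353
V = pitch²·Σt = 1.8²·99617/1700 = 189.858

t(1,6)=1.018 V=189.858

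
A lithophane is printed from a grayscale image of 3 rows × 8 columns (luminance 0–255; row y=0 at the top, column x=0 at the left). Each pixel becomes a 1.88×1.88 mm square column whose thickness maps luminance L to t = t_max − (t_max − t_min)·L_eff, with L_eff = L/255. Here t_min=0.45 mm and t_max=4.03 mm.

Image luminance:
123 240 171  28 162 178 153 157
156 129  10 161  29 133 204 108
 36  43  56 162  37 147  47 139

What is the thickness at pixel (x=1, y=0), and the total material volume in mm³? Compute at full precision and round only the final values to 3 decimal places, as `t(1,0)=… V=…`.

span = t_max - t_min = 4.03 - 0.45 = 3.580
L(1,0) = 240, L_eff = 240/255 = 0.941176
t(1,0) = 4.03 - 3.580·0.941176 = 0.661
Σt over all 3·8 pixels = 730369/12750 ≈ 57.2838431
V = pitch²·Σt = 1.88²·730369/12750 = 202.464

t(1,0)=0.661 V=202.464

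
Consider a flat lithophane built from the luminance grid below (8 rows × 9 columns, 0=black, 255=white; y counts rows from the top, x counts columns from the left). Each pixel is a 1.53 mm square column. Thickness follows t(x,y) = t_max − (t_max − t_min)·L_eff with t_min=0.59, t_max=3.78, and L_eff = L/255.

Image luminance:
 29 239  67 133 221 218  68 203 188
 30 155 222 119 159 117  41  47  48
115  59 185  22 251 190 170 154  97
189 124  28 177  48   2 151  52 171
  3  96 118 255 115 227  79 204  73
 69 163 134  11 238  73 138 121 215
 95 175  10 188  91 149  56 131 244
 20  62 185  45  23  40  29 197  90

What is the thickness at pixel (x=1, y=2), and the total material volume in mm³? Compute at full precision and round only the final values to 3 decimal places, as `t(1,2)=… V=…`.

span = t_max - t_min = 3.78 - 0.59 = 3.190
L(1,2) = 59, L_eff = 59/255 = 0.231373
t(1,2) = 3.78 - 3.190·0.231373 = 3.042
Σt over all 8·9 pixels = 4180411/25500 ≈ 163.9376863
V = pitch²·Σt = 1.53²·4180411/25500 = 383.762

t(1,2)=3.042 V=383.762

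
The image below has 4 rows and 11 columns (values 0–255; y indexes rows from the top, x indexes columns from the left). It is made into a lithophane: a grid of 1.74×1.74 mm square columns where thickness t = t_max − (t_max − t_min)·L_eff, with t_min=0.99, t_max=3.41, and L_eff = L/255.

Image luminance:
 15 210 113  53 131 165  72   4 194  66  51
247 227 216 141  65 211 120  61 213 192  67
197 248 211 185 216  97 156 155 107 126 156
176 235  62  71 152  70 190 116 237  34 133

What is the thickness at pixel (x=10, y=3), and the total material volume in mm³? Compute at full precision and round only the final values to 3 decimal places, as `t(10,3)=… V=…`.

t(10,3)=2.148 V=277.154

span = t_max - t_min = 3.41 - 0.99 = 2.420
L(10,3) = 133, L_eff = 133/255 = 0.521569
t(10,3) = 3.41 - 2.420·0.521569 = 2.148
Σt over all 4·11 pixels = 583583/6375 ≈ 91.5424314
V = pitch²·Σt = 1.74²·583583/6375 = 277.154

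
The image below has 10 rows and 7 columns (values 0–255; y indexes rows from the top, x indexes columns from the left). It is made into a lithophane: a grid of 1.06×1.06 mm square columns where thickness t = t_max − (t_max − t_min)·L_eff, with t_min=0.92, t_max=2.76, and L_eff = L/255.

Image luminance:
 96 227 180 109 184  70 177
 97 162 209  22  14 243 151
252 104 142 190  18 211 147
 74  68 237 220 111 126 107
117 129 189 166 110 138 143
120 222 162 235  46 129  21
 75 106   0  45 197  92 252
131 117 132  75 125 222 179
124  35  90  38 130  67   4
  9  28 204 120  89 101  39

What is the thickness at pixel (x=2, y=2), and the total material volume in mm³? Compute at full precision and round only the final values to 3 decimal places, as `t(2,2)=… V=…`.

span = t_max - t_min = 2.76 - 0.92 = 1.840
L(2,2) = 142, L_eff = 142/255 = 0.556863
t(2,2) = 2.76 - 1.840·0.556863 = 1.735
Σt over all 10·7 pixels = 831404/6375 ≈ 130.4163137
V = pitch²·Σt = 1.06²·831404/6375 = 146.536

t(2,2)=1.735 V=146.536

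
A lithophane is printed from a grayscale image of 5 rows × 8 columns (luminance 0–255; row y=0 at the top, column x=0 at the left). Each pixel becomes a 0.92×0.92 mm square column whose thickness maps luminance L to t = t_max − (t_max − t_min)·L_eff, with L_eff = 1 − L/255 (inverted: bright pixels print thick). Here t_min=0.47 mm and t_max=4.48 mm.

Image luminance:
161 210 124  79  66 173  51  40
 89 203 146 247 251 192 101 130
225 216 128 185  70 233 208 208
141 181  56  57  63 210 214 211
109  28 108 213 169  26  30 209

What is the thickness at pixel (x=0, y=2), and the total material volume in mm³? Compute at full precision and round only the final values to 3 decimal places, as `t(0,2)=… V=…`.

t(0,2)=4.008 V=92.592

span = t_max - t_min = 4.48 - 0.47 = 4.010
L(0,2) = 225, L_eff = 1 - 225/255 = 0.117647 (inverted)
t(0,2) = 4.48 - 4.010·0.117647 = 4.008
Σt over all 5·8 pixels = 2789561/25500 ≈ 109.3945490
V = pitch²·Σt = 0.92²·2789561/25500 = 92.592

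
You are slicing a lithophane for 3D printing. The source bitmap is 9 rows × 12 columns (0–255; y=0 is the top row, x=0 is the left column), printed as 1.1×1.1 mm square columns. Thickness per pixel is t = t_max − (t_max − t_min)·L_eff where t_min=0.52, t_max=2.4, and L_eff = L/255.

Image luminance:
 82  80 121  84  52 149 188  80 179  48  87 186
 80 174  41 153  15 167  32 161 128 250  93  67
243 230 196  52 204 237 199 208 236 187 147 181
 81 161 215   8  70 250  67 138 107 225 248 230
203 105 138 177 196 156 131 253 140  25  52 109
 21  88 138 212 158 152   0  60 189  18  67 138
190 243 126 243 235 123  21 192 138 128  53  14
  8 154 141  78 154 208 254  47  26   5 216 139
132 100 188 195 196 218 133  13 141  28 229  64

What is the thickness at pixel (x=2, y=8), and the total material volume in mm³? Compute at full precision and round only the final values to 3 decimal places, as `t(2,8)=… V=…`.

span = t_max - t_min = 2.4 - 0.52 = 1.880
L(2,8) = 188, L_eff = 188/255 = 0.737255
t(2,8) = 2.4 - 1.880·0.737255 = 1.014
Σt over all 9·12 pixels = 970148/6375 ≈ 152.1800784
V = pitch²·Σt = 1.1²·970148/6375 = 184.138

t(2,8)=1.014 V=184.138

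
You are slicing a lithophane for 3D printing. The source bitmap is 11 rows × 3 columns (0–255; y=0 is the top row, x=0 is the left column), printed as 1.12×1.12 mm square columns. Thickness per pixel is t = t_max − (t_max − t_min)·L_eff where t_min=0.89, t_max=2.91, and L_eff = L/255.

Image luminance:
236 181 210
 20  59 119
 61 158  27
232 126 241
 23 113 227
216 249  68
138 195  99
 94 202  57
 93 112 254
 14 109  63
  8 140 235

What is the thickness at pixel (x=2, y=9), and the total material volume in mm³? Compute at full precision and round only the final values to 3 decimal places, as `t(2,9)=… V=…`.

t(2,9)=2.411 V=76.947

span = t_max - t_min = 2.91 - 0.89 = 2.020
L(2,9) = 63, L_eff = 63/255 = 0.247059
t(2,9) = 2.91 - 2.020·0.247059 = 2.411
Σt over all 11·3 pixels = 1564207/25500 ≈ 61.3414510
V = pitch²·Σt = 1.12²·1564207/25500 = 76.947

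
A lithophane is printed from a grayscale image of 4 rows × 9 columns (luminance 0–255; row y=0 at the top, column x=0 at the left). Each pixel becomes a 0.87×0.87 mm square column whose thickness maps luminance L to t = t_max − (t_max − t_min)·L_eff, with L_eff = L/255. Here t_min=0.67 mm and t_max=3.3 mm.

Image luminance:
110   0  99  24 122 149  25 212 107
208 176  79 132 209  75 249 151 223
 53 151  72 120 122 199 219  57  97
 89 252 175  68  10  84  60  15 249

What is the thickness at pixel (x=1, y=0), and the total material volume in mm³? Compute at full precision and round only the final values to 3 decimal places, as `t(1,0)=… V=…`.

t(1,0)=3.300 V=55.243

span = t_max - t_min = 3.3 - 0.67 = 2.630
L(1,0) = 0, L_eff = 0/255 = 0.000000
t(1,0) = 3.3 - 2.630·0.000000 = 3.300
Σt over all 4·9 pixels = 930577/12750 ≈ 72.9864314
V = pitch²·Σt = 0.87²·930577/12750 = 55.243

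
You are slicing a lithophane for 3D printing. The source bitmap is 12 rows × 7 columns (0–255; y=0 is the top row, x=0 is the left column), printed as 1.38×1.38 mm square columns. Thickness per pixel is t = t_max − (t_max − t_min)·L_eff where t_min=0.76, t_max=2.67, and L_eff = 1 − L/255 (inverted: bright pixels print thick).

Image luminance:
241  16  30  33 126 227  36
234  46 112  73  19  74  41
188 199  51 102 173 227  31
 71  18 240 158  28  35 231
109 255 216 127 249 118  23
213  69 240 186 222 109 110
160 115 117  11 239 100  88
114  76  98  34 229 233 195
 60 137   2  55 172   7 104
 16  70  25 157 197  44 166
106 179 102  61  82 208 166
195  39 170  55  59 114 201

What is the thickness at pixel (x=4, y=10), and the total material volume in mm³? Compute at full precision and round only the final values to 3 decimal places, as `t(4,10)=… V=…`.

t(4,10)=1.374 V=265.133

span = t_max - t_min = 2.67 - 0.76 = 1.910
L(4,10) = 82, L_eff = 1 - 82/255 = 0.678431 (inverted)
t(4,10) = 2.67 - 1.910·0.678431 = 1.374
Σt over all 12·7 pixels = 52208/375 ≈ 139.2213333
V = pitch²·Σt = 1.38²·52208/375 = 265.133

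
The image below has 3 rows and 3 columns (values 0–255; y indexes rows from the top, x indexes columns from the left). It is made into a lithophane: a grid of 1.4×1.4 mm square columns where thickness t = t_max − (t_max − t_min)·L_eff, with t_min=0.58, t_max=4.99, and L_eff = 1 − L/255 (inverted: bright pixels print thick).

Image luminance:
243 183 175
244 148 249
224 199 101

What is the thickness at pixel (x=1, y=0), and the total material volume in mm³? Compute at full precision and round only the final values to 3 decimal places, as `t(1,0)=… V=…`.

t(1,0)=3.745 V=70.092

span = t_max - t_min = 4.99 - 0.58 = 4.410
L(1,0) = 183, L_eff = 1 - 183/255 = 0.282353 (inverted)
t(1,0) = 4.99 - 4.410·0.282353 = 3.745
Σt over all 3·3 pixels = 75993/2125 ≈ 35.7614118
V = pitch²·Σt = 1.4²·75993/2125 = 70.092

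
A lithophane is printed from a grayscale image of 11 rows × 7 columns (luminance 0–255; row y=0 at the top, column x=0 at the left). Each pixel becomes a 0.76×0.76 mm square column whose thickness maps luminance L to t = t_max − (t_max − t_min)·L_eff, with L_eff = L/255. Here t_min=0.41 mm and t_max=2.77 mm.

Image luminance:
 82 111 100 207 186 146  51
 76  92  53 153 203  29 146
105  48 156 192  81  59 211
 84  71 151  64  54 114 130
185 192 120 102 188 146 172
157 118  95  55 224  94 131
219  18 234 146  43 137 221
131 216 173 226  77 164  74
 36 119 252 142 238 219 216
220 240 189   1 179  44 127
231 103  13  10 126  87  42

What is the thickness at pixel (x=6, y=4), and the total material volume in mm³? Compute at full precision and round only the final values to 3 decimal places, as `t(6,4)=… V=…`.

span = t_max - t_min = 2.77 - 0.41 = 2.360
L(6,4) = 172, L_eff = 172/255 = 0.674510
t(6,4) = 2.77 - 2.360·0.674510 = 1.178
Σt over all 11·7 pixels = 120.306
V = pitch²·Σt = 0.76²·120.306 = 69.489

t(6,4)=1.178 V=69.489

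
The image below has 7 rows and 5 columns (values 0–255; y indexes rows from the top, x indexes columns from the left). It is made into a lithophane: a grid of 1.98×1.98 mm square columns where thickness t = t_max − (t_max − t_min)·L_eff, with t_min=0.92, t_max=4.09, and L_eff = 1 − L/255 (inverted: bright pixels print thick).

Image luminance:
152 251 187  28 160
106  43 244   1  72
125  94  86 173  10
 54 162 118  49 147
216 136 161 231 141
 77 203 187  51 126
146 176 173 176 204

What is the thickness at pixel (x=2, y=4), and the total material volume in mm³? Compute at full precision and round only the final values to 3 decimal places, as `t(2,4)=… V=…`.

t(2,4)=2.921 V=353.639

span = t_max - t_min = 4.09 - 0.92 = 3.170
L(2,4) = 161, L_eff = 1 - 161/255 = 0.368627 (inverted)
t(2,4) = 4.09 - 3.170·0.368627 = 2.921
Σt over all 7·5 pixels = 1150111/12750 ≈ 90.2047843
V = pitch²·Σt = 1.98²·1150111/12750 = 353.639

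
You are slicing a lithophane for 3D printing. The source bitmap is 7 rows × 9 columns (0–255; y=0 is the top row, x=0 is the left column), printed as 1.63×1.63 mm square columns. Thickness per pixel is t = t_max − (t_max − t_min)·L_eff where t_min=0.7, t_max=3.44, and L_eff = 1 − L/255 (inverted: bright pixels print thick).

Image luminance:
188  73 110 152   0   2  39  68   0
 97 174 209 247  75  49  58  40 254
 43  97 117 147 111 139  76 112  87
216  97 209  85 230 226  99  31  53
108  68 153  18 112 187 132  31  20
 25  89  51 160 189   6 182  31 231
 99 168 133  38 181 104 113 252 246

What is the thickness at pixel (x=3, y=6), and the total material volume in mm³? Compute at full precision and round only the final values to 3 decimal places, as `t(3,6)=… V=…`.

span = t_max - t_min = 3.44 - 0.7 = 2.740
L(3,6) = 38, L_eff = 1 - 38/255 = 0.850980 (inverted)
t(3,6) = 3.44 - 2.740·0.850980 = 1.108
Σt over all 7·9 pixels = 256674/2125 ≈ 120.7877647
V = pitch²·Σt = 1.63²·256674/2125 = 320.921

t(3,6)=1.108 V=320.921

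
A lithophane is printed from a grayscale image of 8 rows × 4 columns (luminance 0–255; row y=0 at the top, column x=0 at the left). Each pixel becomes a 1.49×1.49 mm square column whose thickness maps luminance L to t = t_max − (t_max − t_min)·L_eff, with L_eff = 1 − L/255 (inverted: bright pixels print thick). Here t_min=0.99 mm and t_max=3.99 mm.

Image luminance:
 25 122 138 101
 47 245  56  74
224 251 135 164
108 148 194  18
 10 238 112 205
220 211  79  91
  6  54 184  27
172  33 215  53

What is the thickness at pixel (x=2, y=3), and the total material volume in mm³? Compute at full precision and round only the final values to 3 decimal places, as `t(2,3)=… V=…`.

span = t_max - t_min = 3.99 - 0.99 = 3.000
L(2,3) = 194, L_eff = 1 - 194/255 = 0.239216 (inverted)
t(2,3) = 3.99 - 3.000·0.239216 = 3.272
Σt over all 8·4 pixels = 33264/425 ≈ 78.2682353
V = pitch²·Σt = 1.49²·33264/425 = 173.763

t(2,3)=3.272 V=173.763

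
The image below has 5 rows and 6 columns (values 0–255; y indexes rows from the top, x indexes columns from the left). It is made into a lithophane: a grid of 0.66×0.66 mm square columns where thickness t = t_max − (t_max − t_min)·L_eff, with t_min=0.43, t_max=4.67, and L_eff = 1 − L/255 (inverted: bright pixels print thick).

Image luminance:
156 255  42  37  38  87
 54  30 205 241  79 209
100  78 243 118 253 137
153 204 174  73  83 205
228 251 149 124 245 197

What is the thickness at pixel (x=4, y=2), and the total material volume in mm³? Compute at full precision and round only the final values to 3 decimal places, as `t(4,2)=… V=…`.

span = t_max - t_min = 4.67 - 0.43 = 4.240
L(4,2) = 253, L_eff = 1 - 253/255 = 0.007843 (inverted)
t(4,2) = 4.67 - 4.240·0.007843 = 4.637
Σt over all 5·6 pixels = 1107451/12750 ≈ 86.8589020
V = pitch²·Σt = 0.66²·1107451/12750 = 37.836

t(4,2)=4.637 V=37.836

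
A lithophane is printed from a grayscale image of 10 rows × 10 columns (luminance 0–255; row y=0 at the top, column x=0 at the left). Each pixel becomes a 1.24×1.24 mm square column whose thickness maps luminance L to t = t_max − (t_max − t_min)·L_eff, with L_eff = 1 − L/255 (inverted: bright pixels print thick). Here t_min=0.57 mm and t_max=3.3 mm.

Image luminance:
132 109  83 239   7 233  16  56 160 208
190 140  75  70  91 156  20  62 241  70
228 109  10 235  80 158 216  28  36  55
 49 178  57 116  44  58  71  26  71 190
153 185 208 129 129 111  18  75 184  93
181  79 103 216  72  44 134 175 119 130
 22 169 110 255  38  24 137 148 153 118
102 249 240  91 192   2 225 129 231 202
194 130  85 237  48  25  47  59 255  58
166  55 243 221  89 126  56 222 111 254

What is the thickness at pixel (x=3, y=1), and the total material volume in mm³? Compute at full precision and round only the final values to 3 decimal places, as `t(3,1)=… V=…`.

t(3,1)=1.319 V=292.242

span = t_max - t_min = 3.3 - 0.57 = 2.730
L(3,1) = 70, L_eff = 1 - 70/255 = 0.725490 (inverted)
t(3,1) = 3.3 - 2.730·0.725490 = 1.319
Σt over all 10·10 pixels = 1615539/8500 ≈ 190.0634118
V = pitch²·Σt = 1.24²·1615539/8500 = 292.242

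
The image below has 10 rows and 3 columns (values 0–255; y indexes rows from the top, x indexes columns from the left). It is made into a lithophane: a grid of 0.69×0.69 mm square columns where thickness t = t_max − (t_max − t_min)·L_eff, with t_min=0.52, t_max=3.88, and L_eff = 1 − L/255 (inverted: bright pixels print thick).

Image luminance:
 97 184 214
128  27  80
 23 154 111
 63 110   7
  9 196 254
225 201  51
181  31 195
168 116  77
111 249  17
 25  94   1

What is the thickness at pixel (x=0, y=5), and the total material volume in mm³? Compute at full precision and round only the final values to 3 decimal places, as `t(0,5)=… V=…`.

t(0,5)=3.485 V=28.750

span = t_max - t_min = 3.88 - 0.52 = 3.360
L(0,5) = 225, L_eff = 1 - 225/255 = 0.117647 (inverted)
t(0,5) = 3.88 - 3.360·0.117647 = 3.485
Σt over all 10·3 pixels = 128322/2125 ≈ 60.3868235
V = pitch²·Σt = 0.69²·128322/2125 = 28.750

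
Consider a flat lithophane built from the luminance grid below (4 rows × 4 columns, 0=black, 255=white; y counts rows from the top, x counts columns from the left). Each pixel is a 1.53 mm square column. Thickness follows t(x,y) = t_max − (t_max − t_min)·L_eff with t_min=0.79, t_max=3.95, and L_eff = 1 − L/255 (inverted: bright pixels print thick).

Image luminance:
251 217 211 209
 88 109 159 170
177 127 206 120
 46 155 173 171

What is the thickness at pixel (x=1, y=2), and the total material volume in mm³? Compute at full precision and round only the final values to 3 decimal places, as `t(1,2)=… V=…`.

span = t_max - t_min = 3.95 - 0.79 = 3.160
L(1,2) = 127, L_eff = 1 - 127/255 = 0.501961 (inverted)
t(1,2) = 3.95 - 3.160·0.501961 = 2.364
Σt over all 4·4 pixels = 95037/2125 ≈ 44.7232941
V = pitch²·Σt = 1.53²·95037/2125 = 104.693

t(1,2)=2.364 V=104.693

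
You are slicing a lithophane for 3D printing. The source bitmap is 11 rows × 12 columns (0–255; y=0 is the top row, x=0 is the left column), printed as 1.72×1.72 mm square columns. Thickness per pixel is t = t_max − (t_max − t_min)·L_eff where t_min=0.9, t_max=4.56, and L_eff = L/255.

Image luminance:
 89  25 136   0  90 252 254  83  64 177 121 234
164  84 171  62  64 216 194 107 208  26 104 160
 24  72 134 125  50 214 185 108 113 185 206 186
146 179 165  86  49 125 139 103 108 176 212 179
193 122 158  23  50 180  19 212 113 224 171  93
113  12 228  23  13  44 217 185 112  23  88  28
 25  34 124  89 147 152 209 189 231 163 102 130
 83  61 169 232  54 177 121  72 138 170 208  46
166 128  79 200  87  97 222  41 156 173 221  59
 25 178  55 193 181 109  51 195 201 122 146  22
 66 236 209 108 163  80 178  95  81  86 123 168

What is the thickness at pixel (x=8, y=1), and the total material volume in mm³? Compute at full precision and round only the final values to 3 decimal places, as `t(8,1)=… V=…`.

t(8,1)=1.575 V=1066.344

span = t_max - t_min = 4.56 - 0.9 = 3.660
L(8,1) = 208, L_eff = 208/255 = 0.815686
t(8,1) = 4.56 - 3.660·0.815686 = 1.575
Σt over all 11·12 pixels = 765948/2125 ≈ 360.4461176
V = pitch²·Σt = 1.72²·765948/2125 = 1066.344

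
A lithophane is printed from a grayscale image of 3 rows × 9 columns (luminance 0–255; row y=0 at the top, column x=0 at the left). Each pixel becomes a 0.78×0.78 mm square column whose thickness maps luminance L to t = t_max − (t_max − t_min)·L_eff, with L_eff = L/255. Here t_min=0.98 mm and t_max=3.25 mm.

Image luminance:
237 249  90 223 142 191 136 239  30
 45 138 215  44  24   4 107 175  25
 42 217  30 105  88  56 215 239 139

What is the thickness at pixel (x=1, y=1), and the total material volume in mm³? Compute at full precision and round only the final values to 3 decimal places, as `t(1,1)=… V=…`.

span = t_max - t_min = 3.25 - 0.98 = 2.270
L(1,1) = 138, L_eff = 138/255 = 0.541176
t(1,1) = 3.25 - 2.270·0.541176 = 2.022
Σt over all 3·9 pixels = 145561/2550 ≈ 57.0827451
V = pitch²·Σt = 0.78²·145561/2550 = 34.729

t(1,1)=2.022 V=34.729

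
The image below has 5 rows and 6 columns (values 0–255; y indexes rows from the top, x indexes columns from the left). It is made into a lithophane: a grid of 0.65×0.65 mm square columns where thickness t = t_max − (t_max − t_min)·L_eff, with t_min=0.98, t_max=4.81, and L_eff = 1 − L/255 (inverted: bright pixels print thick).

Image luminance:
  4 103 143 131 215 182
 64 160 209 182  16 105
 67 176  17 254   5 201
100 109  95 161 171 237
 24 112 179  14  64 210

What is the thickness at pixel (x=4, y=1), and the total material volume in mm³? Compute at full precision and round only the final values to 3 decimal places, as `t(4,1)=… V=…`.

span = t_max - t_min = 4.81 - 0.98 = 3.830
L(4,1) = 16, L_eff = 1 - 16/255 = 0.937255 (inverted)
t(4,1) = 4.81 - 3.830·0.937255 = 1.220
Σt over all 5·6 pixels = 217063/2550 ≈ 85.1227451
V = pitch²·Σt = 0.65²·217063/2550 = 35.964

t(4,1)=1.220 V=35.964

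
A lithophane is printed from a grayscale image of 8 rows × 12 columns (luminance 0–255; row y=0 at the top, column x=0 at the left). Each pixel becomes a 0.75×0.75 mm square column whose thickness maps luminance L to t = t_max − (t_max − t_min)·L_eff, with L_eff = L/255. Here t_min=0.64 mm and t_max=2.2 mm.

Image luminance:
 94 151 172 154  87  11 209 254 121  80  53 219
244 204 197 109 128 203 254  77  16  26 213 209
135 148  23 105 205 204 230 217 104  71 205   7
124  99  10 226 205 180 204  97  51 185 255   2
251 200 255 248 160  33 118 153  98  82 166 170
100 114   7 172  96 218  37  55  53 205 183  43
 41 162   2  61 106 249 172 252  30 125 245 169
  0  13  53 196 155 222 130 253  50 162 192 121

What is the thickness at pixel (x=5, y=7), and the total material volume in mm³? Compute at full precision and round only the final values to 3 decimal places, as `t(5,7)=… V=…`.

t(5,7)=0.842 V=73.531

span = t_max - t_min = 2.2 - 0.64 = 1.560
L(5,7) = 222, L_eff = 222/255 = 0.870588
t(5,7) = 2.2 - 1.560·0.870588 = 0.842
Σt over all 8·12 pixels = 55557/425 ≈ 130.7223529
V = pitch²·Σt = 0.75²·55557/425 = 73.531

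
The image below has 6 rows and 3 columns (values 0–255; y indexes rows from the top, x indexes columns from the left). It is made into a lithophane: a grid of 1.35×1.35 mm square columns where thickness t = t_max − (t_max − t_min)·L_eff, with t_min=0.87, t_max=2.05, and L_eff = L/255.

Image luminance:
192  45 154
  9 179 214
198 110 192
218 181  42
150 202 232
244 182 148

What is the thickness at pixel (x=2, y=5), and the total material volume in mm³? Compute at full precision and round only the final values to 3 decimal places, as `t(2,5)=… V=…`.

span = t_max - t_min = 2.05 - 0.87 = 1.180
L(2,5) = 148, L_eff = 148/255 = 0.580392
t(2,5) = 2.05 - 1.180·0.580392 = 1.365
Σt over all 6·3 pixels = 99949/4250 ≈ 23.5174118
V = pitch²·Σt = 1.35²·99949/4250 = 42.860

t(2,5)=1.365 V=42.860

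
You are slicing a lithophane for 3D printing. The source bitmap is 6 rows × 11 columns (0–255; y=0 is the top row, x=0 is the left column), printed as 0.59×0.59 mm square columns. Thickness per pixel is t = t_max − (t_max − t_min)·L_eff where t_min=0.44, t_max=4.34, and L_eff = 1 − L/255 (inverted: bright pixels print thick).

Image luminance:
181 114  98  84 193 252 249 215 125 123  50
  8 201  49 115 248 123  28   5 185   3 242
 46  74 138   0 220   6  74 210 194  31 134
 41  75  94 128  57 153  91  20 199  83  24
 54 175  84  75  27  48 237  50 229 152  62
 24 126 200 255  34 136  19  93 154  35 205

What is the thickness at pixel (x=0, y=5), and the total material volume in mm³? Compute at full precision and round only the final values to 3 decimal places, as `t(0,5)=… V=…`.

t(0,5)=0.807 V=49.809

span = t_max - t_min = 4.34 - 0.44 = 3.900
L(0,5) = 24, L_eff = 1 - 24/255 = 0.905882 (inverted)
t(0,5) = 4.34 - 3.900·0.905882 = 0.807
Σt over all 6·11 pixels = 4865/34 ≈ 143.0882353
V = pitch²·Σt = 0.59²·4865/34 = 49.809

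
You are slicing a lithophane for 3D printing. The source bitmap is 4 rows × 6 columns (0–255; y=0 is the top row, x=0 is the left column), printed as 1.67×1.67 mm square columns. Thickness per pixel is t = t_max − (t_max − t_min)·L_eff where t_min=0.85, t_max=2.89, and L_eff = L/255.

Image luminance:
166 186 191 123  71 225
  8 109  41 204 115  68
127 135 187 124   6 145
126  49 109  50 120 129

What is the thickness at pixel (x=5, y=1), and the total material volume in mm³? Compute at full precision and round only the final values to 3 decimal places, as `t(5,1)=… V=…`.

span = t_max - t_min = 2.89 - 0.85 = 2.040
L(5,1) = 68, L_eff = 68/255 = 0.266667
t(5,1) = 2.89 - 2.040·0.266667 = 2.346
Σt over all 4·6 pixels = 46.848
V = pitch²·Σt = 1.67²·46.848 = 130.654

t(5,1)=2.346 V=130.654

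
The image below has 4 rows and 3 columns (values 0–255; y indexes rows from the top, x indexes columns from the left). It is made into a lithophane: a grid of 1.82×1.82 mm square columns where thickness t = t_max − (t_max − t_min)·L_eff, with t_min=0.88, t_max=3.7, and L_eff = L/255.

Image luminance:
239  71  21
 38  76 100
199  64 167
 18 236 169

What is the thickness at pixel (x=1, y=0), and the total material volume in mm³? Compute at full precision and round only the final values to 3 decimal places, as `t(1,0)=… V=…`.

t(1,0)=2.915 V=95.860

span = t_max - t_min = 3.7 - 0.88 = 2.820
L(1,0) = 71, L_eff = 71/255 = 0.278431
t(1,0) = 3.7 - 2.820·0.278431 = 2.915
Σt over all 4·3 pixels = 61497/2125 ≈ 28.9397647
V = pitch²·Σt = 1.82²·61497/2125 = 95.860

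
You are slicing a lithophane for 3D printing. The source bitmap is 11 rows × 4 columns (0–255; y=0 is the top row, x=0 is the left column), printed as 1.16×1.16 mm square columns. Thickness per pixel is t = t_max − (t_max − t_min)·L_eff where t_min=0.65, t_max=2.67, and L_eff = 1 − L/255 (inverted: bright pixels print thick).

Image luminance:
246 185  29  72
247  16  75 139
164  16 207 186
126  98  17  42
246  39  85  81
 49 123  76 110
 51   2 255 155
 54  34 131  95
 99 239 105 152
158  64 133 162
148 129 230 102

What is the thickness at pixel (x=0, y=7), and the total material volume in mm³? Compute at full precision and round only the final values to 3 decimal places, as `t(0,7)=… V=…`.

span = t_max - t_min = 2.67 - 0.65 = 2.020
L(0,7) = 54, L_eff = 1 - 54/255 = 0.788235 (inverted)
t(0,7) = 2.67 - 2.020·0.788235 = 1.078
Σt over all 11·4 pixels = 147837/2125 ≈ 69.5703529
V = pitch²·Σt = 1.16²·147837/2125 = 93.614

t(0,7)=1.078 V=93.614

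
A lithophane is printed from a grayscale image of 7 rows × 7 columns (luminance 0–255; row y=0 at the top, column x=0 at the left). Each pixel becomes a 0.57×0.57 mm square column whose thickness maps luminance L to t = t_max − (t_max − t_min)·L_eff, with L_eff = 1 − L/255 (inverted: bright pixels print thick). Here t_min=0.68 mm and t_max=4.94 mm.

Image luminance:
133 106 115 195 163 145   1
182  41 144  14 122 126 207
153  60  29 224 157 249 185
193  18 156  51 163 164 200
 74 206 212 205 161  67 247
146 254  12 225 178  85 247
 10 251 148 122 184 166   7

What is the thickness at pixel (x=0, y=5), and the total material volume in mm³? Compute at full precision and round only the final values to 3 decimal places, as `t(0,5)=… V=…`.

t(0,5)=3.119 V=48.293

span = t_max - t_min = 4.94 - 0.68 = 4.260
L(0,5) = 146, L_eff = 1 - 146/255 = 0.427451 (inverted)
t(0,5) = 4.94 - 4.260·0.427451 = 3.119
Σt over all 7·7 pixels = 631723/4250 ≈ 148.6407059
V = pitch²·Σt = 0.57²·631723/4250 = 48.293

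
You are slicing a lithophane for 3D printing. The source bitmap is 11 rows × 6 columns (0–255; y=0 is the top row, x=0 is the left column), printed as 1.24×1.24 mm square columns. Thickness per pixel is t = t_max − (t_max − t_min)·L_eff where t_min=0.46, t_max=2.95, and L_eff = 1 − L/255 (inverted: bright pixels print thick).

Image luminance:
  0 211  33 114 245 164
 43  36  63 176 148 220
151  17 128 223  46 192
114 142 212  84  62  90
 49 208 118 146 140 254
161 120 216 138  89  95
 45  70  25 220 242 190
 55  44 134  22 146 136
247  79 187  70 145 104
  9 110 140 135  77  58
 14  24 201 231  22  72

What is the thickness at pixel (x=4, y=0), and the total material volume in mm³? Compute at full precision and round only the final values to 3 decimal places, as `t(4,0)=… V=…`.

t(4,0)=2.852 V=165.324

span = t_max - t_min = 2.95 - 0.46 = 2.490
L(4,0) = 245, L_eff = 1 - 245/255 = 0.039216 (inverted)
t(4,0) = 2.95 - 2.490·0.039216 = 2.852
Σt over all 11·6 pixels = 456963/4250 ≈ 107.5207059
V = pitch²·Σt = 1.24²·456963/4250 = 165.324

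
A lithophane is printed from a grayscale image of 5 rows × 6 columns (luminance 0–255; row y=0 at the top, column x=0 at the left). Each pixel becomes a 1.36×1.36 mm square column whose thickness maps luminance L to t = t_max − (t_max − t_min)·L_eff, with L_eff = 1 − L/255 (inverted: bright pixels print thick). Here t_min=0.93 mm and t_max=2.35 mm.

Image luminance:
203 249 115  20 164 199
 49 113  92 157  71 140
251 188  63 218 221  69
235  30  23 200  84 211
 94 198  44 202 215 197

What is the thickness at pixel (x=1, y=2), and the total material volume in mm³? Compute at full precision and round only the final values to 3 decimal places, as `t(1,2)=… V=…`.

span = t_max - t_min = 2.35 - 0.93 = 1.420
L(1,2) = 188, L_eff = 1 - 188/255 = 0.262745 (inverted)
t(1,2) = 2.35 - 1.420·0.262745 = 1.977
Σt over all 5·6 pixels = 66209/1275 ≈ 51.9286275
V = pitch²·Σt = 1.36²·66209/1275 = 96.047

t(1,2)=1.977 V=96.047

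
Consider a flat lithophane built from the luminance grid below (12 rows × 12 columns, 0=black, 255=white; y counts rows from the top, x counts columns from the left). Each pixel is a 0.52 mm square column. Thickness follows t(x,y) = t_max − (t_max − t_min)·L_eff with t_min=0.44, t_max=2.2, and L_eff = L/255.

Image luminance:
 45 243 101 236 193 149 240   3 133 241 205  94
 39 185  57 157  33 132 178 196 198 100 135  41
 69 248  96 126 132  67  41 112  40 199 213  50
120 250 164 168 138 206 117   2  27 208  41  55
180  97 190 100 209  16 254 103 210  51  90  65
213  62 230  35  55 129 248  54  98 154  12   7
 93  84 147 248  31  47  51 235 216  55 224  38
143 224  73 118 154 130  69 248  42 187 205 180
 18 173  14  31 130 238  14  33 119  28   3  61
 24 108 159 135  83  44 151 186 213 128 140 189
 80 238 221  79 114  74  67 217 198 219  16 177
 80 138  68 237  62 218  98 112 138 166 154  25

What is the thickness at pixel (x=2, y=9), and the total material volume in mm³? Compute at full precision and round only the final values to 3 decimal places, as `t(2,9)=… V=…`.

t(2,9)=1.103 V=52.172

span = t_max - t_min = 2.2 - 0.44 = 1.760
L(2,9) = 159, L_eff = 159/255 = 0.623529
t(2,9) = 2.2 - 1.760·0.623529 = 1.103
Σt over all 12·12 pixels = 246004/1275 ≈ 192.9443137
V = pitch²·Σt = 0.52²·246004/1275 = 52.172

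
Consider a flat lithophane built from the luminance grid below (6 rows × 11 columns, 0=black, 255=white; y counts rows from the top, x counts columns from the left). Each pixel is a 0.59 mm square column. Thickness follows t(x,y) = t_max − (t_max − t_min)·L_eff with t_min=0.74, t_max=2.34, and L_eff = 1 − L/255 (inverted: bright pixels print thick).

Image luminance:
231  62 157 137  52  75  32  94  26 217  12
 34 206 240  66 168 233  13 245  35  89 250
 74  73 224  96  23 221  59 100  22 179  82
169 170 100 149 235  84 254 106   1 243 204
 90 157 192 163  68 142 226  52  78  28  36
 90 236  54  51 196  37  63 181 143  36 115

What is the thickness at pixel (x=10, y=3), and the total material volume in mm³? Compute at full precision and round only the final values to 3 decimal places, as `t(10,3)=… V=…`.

t(10,3)=2.020 V=34.422

span = t_max - t_min = 2.34 - 0.74 = 1.600
L(10,3) = 204, L_eff = 1 - 204/255 = 0.200000 (inverted)
t(10,3) = 2.34 - 1.600·0.200000 = 2.020
Σt over all 6·11 pixels = 126079/1275 ≈ 98.8854902
V = pitch²·Σt = 0.59²·126079/1275 = 34.422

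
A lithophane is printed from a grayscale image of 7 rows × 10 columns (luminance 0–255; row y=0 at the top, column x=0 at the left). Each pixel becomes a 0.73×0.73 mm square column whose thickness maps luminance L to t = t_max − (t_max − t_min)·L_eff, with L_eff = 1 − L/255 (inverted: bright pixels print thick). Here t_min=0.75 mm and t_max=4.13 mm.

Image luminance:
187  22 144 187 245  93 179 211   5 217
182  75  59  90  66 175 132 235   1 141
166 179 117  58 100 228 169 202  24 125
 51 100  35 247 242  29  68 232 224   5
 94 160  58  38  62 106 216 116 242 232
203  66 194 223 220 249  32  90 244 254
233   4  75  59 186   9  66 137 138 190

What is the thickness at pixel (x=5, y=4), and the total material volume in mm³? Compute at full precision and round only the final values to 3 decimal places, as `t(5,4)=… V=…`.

t(5,4)=2.155 V=94.678

span = t_max - t_min = 4.13 - 0.75 = 3.380
L(5,4) = 106, L_eff = 1 - 106/255 = 0.584314 (inverted)
t(5,4) = 4.13 - 3.380·0.584314 = 2.155
Σt over all 7·10 pixels = 1132621/6375 ≈ 177.6660392
V = pitch²·Σt = 0.73²·1132621/6375 = 94.678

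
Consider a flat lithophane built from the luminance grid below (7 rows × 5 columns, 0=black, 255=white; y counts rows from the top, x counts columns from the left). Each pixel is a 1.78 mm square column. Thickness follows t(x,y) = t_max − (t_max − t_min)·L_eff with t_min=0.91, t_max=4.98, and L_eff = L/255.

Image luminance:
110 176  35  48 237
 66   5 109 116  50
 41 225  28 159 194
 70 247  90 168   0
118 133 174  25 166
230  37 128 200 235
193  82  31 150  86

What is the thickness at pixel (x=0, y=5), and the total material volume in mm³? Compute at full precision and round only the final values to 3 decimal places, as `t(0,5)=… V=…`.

t(0,5)=1.309 V=341.779

span = t_max - t_min = 4.98 - 0.91 = 4.070
L(0,5) = 230, L_eff = 230/255 = 0.901961
t(0,5) = 4.98 - 4.070·0.901961 = 1.309
Σt over all 7·5 pixels = 687679/6375 ≈ 107.8712157
V = pitch²·Σt = 1.78²·687679/6375 = 341.779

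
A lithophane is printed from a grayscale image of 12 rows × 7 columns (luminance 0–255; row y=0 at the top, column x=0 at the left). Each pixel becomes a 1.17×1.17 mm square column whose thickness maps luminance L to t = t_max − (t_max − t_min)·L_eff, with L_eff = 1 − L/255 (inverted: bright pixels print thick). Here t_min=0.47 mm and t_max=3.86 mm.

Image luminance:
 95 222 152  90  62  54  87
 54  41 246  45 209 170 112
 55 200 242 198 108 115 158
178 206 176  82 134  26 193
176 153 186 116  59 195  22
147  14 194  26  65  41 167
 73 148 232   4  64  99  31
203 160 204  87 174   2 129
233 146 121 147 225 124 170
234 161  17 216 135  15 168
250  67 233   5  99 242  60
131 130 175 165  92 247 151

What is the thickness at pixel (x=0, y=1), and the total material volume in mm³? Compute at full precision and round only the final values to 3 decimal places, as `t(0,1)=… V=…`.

t(0,1)=1.188 V=254.954

span = t_max - t_min = 3.86 - 0.47 = 3.390
L(0,1) = 54, L_eff = 1 - 54/255 = 0.788235 (inverted)
t(0,1) = 3.86 - 3.390·0.788235 = 1.188
Σt over all 12·7 pixels = 15831/85 ≈ 186.2470588
V = pitch²·Σt = 1.17²·15831/85 = 254.954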